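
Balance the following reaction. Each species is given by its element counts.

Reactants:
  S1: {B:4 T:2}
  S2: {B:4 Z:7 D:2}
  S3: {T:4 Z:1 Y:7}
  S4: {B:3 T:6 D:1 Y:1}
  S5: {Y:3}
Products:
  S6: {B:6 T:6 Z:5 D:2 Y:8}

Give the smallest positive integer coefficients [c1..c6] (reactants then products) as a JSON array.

B: 1·4+2·4+1·0+2·3+5·0 = 18 | 3·6 = 18
T: 1·2+2·0+1·4+2·6+5·0 = 18 | 3·6 = 18
Z: 1·0+2·7+1·1+2·0+5·0 = 15 | 3·5 = 15
D: 1·0+2·2+1·0+2·1+5·0 = 6 | 3·2 = 6
Y: 1·0+2·0+1·7+2·1+5·3 = 24 | 3·8 = 24
gcd(1,2,1,2,5,3) = 1

Coefficients: [1, 2, 1, 2, 5, 3]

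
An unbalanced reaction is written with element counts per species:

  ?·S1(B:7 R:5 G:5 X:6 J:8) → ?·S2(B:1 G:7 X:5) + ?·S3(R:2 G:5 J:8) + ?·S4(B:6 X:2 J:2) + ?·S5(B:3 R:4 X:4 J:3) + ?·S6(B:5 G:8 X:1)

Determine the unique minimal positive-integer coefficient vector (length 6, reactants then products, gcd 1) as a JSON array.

Coefficients: [6, 1, 3, 3, 6, 1]

B: 6·7 = 42 | 1·1+3·0+3·6+6·3+1·5 = 42
R: 6·5 = 30 | 1·0+3·2+3·0+6·4+1·0 = 30
G: 6·5 = 30 | 1·7+3·5+3·0+6·0+1·8 = 30
X: 6·6 = 36 | 1·5+3·0+3·2+6·4+1·1 = 36
J: 6·8 = 48 | 1·0+3·8+3·2+6·3+1·0 = 48
gcd(6,1,3,3,6,1) = 1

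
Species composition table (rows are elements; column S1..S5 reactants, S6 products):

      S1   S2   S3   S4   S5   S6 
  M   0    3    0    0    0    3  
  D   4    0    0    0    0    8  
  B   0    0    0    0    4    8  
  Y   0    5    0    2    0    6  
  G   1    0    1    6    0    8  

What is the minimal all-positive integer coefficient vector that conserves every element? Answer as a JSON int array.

M: 4·0+2·3+6·0+1·0+4·0 = 6 | 2·3 = 6
D: 4·4+2·0+6·0+1·0+4·0 = 16 | 2·8 = 16
B: 4·0+2·0+6·0+1·0+4·4 = 16 | 2·8 = 16
Y: 4·0+2·5+6·0+1·2+4·0 = 12 | 2·6 = 12
G: 4·1+2·0+6·1+1·6+4·0 = 16 | 2·8 = 16
gcd(4,2,6,1,4,2) = 1

Coefficients: [4, 2, 6, 1, 4, 2]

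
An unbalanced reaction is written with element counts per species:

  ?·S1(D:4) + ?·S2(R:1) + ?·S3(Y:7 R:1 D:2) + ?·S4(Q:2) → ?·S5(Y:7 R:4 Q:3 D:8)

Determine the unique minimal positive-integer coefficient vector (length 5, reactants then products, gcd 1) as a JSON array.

Y: 3·0+6·0+2·7+3·0 = 14 | 2·7 = 14
R: 3·0+6·1+2·1+3·0 = 8 | 2·4 = 8
Q: 3·0+6·0+2·0+3·2 = 6 | 2·3 = 6
D: 3·4+6·0+2·2+3·0 = 16 | 2·8 = 16
gcd(3,6,2,3,2) = 1

Coefficients: [3, 6, 2, 3, 2]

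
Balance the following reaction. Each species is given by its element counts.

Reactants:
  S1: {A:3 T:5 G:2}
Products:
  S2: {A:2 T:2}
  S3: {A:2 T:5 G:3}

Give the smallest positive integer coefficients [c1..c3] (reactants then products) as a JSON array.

Coefficients: [6, 5, 4]

A: 6·3 = 18 | 5·2+4·2 = 18
T: 6·5 = 30 | 5·2+4·5 = 30
G: 6·2 = 12 | 5·0+4·3 = 12
gcd(6,5,4) = 1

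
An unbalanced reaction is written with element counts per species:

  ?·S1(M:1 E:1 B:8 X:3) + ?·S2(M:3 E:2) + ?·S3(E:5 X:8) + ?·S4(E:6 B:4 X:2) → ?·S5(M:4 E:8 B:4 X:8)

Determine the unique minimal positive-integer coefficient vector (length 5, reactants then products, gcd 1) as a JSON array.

M: 2·1+6·3+4·0+1·0 = 20 | 5·4 = 20
E: 2·1+6·2+4·5+1·6 = 40 | 5·8 = 40
B: 2·8+6·0+4·0+1·4 = 20 | 5·4 = 20
X: 2·3+6·0+4·8+1·2 = 40 | 5·8 = 40
gcd(2,6,4,1,5) = 1

Coefficients: [2, 6, 4, 1, 5]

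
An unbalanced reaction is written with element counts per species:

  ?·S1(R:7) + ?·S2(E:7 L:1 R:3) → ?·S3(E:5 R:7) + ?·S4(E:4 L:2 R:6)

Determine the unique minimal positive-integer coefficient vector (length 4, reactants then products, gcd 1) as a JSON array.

Coefficients: [2, 2, 2, 1]

E: 2·0+2·7 = 14 | 2·5+1·4 = 14
L: 2·0+2·1 = 2 | 2·0+1·2 = 2
R: 2·7+2·3 = 20 | 2·7+1·6 = 20
gcd(2,2,2,1) = 1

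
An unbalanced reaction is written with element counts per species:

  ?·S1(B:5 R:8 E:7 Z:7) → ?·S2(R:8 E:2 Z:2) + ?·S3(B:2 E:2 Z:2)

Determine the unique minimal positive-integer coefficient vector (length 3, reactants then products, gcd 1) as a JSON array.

Coefficients: [2, 2, 5]

B: 2·5 = 10 | 2·0+5·2 = 10
R: 2·8 = 16 | 2·8+5·0 = 16
E: 2·7 = 14 | 2·2+5·2 = 14
Z: 2·7 = 14 | 2·2+5·2 = 14
gcd(2,2,5) = 1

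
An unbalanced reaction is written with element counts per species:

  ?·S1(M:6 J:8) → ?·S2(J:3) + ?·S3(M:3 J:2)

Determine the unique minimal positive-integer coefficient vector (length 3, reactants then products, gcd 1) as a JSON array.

M: 3·6 = 18 | 4·0+6·3 = 18
J: 3·8 = 24 | 4·3+6·2 = 24
gcd(3,4,6) = 1

Coefficients: [3, 4, 6]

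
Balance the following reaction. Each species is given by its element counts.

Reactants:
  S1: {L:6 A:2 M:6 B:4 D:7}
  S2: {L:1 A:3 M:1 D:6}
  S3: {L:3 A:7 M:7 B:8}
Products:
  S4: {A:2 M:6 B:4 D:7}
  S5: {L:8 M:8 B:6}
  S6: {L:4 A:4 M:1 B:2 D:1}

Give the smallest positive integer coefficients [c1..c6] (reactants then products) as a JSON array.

L: 5·6+1·1+3·3 = 40 | 5·0+2·8+6·4 = 40
A: 5·2+1·3+3·7 = 34 | 5·2+2·0+6·4 = 34
M: 5·6+1·1+3·7 = 52 | 5·6+2·8+6·1 = 52
B: 5·4+1·0+3·8 = 44 | 5·4+2·6+6·2 = 44
D: 5·7+1·6+3·0 = 41 | 5·7+2·0+6·1 = 41
gcd(5,1,3,5,2,6) = 1

Coefficients: [5, 1, 3, 5, 2, 6]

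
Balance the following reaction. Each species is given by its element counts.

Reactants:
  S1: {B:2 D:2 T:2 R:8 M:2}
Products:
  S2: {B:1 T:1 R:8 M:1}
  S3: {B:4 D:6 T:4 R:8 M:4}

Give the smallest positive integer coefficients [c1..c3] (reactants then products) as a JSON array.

Coefficients: [3, 2, 1]

B: 3·2 = 6 | 2·1+1·4 = 6
D: 3·2 = 6 | 2·0+1·6 = 6
T: 3·2 = 6 | 2·1+1·4 = 6
R: 3·8 = 24 | 2·8+1·8 = 24
M: 3·2 = 6 | 2·1+1·4 = 6
gcd(3,2,1) = 1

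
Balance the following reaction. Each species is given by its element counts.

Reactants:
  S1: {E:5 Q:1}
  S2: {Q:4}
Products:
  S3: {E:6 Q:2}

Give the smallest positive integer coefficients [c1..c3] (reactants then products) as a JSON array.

E: 6·5+1·0 = 30 | 5·6 = 30
Q: 6·1+1·4 = 10 | 5·2 = 10
gcd(6,1,5) = 1

Coefficients: [6, 1, 5]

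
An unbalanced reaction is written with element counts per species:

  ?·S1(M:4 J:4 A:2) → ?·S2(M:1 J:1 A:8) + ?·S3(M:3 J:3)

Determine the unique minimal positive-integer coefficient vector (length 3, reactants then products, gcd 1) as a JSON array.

Coefficients: [4, 1, 5]

M: 4·4 = 16 | 1·1+5·3 = 16
J: 4·4 = 16 | 1·1+5·3 = 16
A: 4·2 = 8 | 1·8+5·0 = 8
gcd(4,1,5) = 1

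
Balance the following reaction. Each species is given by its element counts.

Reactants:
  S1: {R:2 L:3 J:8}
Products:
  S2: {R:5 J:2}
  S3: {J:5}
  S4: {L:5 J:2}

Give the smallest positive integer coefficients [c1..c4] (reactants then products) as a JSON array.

Coefficients: [5, 2, 6, 3]

R: 5·2 = 10 | 2·5+6·0+3·0 = 10
L: 5·3 = 15 | 2·0+6·0+3·5 = 15
J: 5·8 = 40 | 2·2+6·5+3·2 = 40
gcd(5,2,6,3) = 1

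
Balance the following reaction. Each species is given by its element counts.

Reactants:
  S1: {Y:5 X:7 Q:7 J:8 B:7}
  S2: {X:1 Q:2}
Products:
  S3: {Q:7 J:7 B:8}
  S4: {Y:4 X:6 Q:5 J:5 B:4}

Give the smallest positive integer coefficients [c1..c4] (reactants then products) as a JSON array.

Coefficients: [4, 2, 1, 5]

Y: 4·5+2·0 = 20 | 1·0+5·4 = 20
X: 4·7+2·1 = 30 | 1·0+5·6 = 30
Q: 4·7+2·2 = 32 | 1·7+5·5 = 32
J: 4·8+2·0 = 32 | 1·7+5·5 = 32
B: 4·7+2·0 = 28 | 1·8+5·4 = 28
gcd(4,2,1,5) = 1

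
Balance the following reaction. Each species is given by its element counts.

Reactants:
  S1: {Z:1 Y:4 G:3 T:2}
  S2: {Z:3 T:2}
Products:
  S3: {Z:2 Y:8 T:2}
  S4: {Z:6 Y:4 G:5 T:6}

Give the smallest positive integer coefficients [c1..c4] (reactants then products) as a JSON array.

Z: 5·1+5·3 = 20 | 1·2+3·6 = 20
Y: 5·4+5·0 = 20 | 1·8+3·4 = 20
G: 5·3+5·0 = 15 | 1·0+3·5 = 15
T: 5·2+5·2 = 20 | 1·2+3·6 = 20
gcd(5,5,1,3) = 1

Coefficients: [5, 5, 1, 3]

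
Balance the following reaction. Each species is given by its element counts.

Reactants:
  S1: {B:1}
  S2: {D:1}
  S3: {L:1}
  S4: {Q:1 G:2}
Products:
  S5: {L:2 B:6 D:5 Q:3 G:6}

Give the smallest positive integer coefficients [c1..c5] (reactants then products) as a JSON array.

L: 6·0+5·0+2·1+3·0 = 2 | 1·2 = 2
B: 6·1+5·0+2·0+3·0 = 6 | 1·6 = 6
D: 6·0+5·1+2·0+3·0 = 5 | 1·5 = 5
Q: 6·0+5·0+2·0+3·1 = 3 | 1·3 = 3
G: 6·0+5·0+2·0+3·2 = 6 | 1·6 = 6
gcd(6,5,2,3,1) = 1

Coefficients: [6, 5, 2, 3, 1]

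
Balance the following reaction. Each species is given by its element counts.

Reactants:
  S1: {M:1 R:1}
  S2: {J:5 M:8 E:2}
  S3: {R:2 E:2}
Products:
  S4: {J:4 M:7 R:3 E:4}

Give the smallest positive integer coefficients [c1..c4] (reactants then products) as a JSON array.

J: 3·0+4·5+6·0 = 20 | 5·4 = 20
M: 3·1+4·8+6·0 = 35 | 5·7 = 35
R: 3·1+4·0+6·2 = 15 | 5·3 = 15
E: 3·0+4·2+6·2 = 20 | 5·4 = 20
gcd(3,4,6,5) = 1

Coefficients: [3, 4, 6, 5]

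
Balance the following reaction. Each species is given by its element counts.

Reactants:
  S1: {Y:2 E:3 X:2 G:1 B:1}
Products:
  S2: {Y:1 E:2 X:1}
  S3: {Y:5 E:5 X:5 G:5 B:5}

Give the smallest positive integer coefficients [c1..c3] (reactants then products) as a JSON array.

Y: 5·2 = 10 | 5·1+1·5 = 10
E: 5·3 = 15 | 5·2+1·5 = 15
X: 5·2 = 10 | 5·1+1·5 = 10
G: 5·1 = 5 | 5·0+1·5 = 5
B: 5·1 = 5 | 5·0+1·5 = 5
gcd(5,5,1) = 1

Coefficients: [5, 5, 1]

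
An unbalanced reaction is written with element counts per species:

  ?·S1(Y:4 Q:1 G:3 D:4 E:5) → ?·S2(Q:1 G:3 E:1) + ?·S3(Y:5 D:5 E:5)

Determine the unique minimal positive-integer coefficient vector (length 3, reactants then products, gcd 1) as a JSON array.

Coefficients: [5, 5, 4]

Y: 5·4 = 20 | 5·0+4·5 = 20
Q: 5·1 = 5 | 5·1+4·0 = 5
G: 5·3 = 15 | 5·3+4·0 = 15
D: 5·4 = 20 | 5·0+4·5 = 20
E: 5·5 = 25 | 5·1+4·5 = 25
gcd(5,5,4) = 1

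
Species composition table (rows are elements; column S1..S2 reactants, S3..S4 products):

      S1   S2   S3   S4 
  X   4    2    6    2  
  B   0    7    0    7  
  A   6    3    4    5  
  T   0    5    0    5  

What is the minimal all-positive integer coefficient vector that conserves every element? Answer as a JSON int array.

X: 3·4+5·2 = 22 | 2·6+5·2 = 22
B: 3·0+5·7 = 35 | 2·0+5·7 = 35
A: 3·6+5·3 = 33 | 2·4+5·5 = 33
T: 3·0+5·5 = 25 | 2·0+5·5 = 25
gcd(3,5,2,5) = 1

Coefficients: [3, 5, 2, 5]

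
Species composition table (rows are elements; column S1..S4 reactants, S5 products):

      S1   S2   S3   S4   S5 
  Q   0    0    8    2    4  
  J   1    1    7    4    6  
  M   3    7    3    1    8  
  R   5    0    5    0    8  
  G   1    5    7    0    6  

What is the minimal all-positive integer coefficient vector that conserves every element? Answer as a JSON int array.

Q: 6·0+2·0+2·8+2·2 = 20 | 5·4 = 20
J: 6·1+2·1+2·7+2·4 = 30 | 5·6 = 30
M: 6·3+2·7+2·3+2·1 = 40 | 5·8 = 40
R: 6·5+2·0+2·5+2·0 = 40 | 5·8 = 40
G: 6·1+2·5+2·7+2·0 = 30 | 5·6 = 30
gcd(6,2,2,2,5) = 1

Coefficients: [6, 2, 2, 2, 5]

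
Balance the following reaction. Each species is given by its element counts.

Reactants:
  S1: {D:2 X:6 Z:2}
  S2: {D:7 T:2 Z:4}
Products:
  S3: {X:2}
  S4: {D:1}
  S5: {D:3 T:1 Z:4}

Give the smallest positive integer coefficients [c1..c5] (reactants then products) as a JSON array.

D: 2·2+1·7 = 11 | 6·0+5·1+2·3 = 11
X: 2·6+1·0 = 12 | 6·2+5·0+2·0 = 12
T: 2·0+1·2 = 2 | 6·0+5·0+2·1 = 2
Z: 2·2+1·4 = 8 | 6·0+5·0+2·4 = 8
gcd(2,1,6,5,2) = 1

Coefficients: [2, 1, 6, 5, 2]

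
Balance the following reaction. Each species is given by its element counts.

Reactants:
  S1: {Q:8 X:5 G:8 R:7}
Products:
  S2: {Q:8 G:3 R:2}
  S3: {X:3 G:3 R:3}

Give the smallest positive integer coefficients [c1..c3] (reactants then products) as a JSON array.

Q: 3·8 = 24 | 3·8+5·0 = 24
X: 3·5 = 15 | 3·0+5·3 = 15
G: 3·8 = 24 | 3·3+5·3 = 24
R: 3·7 = 21 | 3·2+5·3 = 21
gcd(3,3,5) = 1

Coefficients: [3, 3, 5]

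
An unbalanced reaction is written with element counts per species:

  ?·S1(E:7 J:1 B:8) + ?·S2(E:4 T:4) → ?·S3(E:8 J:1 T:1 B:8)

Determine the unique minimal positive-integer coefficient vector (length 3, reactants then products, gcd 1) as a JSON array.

Coefficients: [4, 1, 4]

E: 4·7+1·4 = 32 | 4·8 = 32
J: 4·1+1·0 = 4 | 4·1 = 4
T: 4·0+1·4 = 4 | 4·1 = 4
B: 4·8+1·0 = 32 | 4·8 = 32
gcd(4,1,4) = 1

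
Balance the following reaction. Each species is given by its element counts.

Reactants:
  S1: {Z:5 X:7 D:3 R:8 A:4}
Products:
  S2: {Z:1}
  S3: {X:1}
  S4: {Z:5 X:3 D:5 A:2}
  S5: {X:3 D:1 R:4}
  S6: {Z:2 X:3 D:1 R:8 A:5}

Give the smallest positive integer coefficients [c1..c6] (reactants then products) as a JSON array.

Z: 3·5 = 15 | 6·1+6·0+1·5+2·0+2·2 = 15
X: 3·7 = 21 | 6·0+6·1+1·3+2·3+2·3 = 21
D: 3·3 = 9 | 6·0+6·0+1·5+2·1+2·1 = 9
R: 3·8 = 24 | 6·0+6·0+1·0+2·4+2·8 = 24
A: 3·4 = 12 | 6·0+6·0+1·2+2·0+2·5 = 12
gcd(3,6,6,1,2,2) = 1

Coefficients: [3, 6, 6, 1, 2, 2]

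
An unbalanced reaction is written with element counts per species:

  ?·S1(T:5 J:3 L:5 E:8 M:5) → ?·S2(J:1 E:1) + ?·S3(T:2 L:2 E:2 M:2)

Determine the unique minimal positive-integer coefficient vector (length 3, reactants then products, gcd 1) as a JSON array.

T: 2·5 = 10 | 6·0+5·2 = 10
J: 2·3 = 6 | 6·1+5·0 = 6
L: 2·5 = 10 | 6·0+5·2 = 10
E: 2·8 = 16 | 6·1+5·2 = 16
M: 2·5 = 10 | 6·0+5·2 = 10
gcd(2,6,5) = 1

Coefficients: [2, 6, 5]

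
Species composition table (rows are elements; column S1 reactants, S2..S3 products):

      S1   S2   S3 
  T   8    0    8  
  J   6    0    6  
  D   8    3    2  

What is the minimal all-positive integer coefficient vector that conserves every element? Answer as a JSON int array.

T: 1·8 = 8 | 2·0+1·8 = 8
J: 1·6 = 6 | 2·0+1·6 = 6
D: 1·8 = 8 | 2·3+1·2 = 8
gcd(1,2,1) = 1

Coefficients: [1, 2, 1]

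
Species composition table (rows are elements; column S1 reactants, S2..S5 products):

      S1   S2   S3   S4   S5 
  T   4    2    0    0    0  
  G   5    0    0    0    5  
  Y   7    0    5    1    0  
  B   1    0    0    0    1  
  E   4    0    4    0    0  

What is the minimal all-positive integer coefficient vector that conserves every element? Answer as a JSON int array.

Coefficients: [1, 2, 1, 2, 1]

T: 1·4 = 4 | 2·2+1·0+2·0+1·0 = 4
G: 1·5 = 5 | 2·0+1·0+2·0+1·5 = 5
Y: 1·7 = 7 | 2·0+1·5+2·1+1·0 = 7
B: 1·1 = 1 | 2·0+1·0+2·0+1·1 = 1
E: 1·4 = 4 | 2·0+1·4+2·0+1·0 = 4
gcd(1,2,1,2,1) = 1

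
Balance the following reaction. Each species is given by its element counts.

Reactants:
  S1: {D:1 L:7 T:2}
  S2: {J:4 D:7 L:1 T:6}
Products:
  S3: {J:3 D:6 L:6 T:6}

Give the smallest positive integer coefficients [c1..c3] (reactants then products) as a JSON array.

J: 3·0+3·4 = 12 | 4·3 = 12
D: 3·1+3·7 = 24 | 4·6 = 24
L: 3·7+3·1 = 24 | 4·6 = 24
T: 3·2+3·6 = 24 | 4·6 = 24
gcd(3,3,4) = 1

Coefficients: [3, 3, 4]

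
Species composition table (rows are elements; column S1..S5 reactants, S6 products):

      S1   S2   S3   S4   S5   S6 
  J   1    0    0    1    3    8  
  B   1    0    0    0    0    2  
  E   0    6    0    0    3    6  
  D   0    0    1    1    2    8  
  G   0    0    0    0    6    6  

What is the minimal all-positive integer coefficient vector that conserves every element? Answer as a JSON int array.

Coefficients: [4, 1, 6, 6, 2, 2]

J: 4·1+1·0+6·0+6·1+2·3 = 16 | 2·8 = 16
B: 4·1+1·0+6·0+6·0+2·0 = 4 | 2·2 = 4
E: 4·0+1·6+6·0+6·0+2·3 = 12 | 2·6 = 12
D: 4·0+1·0+6·1+6·1+2·2 = 16 | 2·8 = 16
G: 4·0+1·0+6·0+6·0+2·6 = 12 | 2·6 = 12
gcd(4,1,6,6,2,2) = 1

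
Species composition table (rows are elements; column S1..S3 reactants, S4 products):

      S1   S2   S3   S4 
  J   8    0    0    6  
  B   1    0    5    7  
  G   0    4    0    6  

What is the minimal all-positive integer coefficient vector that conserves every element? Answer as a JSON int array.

J: 3·8+6·0+5·0 = 24 | 4·6 = 24
B: 3·1+6·0+5·5 = 28 | 4·7 = 28
G: 3·0+6·4+5·0 = 24 | 4·6 = 24
gcd(3,6,5,4) = 1

Coefficients: [3, 6, 5, 4]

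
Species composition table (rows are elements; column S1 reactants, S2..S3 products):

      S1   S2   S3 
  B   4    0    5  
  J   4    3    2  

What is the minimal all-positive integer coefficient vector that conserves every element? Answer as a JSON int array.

Coefficients: [5, 4, 4]

B: 5·4 = 20 | 4·0+4·5 = 20
J: 5·4 = 20 | 4·3+4·2 = 20
gcd(5,4,4) = 1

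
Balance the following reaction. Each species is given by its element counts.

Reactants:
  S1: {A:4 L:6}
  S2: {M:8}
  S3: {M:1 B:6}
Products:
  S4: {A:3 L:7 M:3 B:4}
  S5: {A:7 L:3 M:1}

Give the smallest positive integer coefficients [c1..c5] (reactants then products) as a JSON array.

A: 4·4+1·0+2·0 = 16 | 3·3+1·7 = 16
L: 4·6+1·0+2·0 = 24 | 3·7+1·3 = 24
M: 4·0+1·8+2·1 = 10 | 3·3+1·1 = 10
B: 4·0+1·0+2·6 = 12 | 3·4+1·0 = 12
gcd(4,1,2,3,1) = 1

Coefficients: [4, 1, 2, 3, 1]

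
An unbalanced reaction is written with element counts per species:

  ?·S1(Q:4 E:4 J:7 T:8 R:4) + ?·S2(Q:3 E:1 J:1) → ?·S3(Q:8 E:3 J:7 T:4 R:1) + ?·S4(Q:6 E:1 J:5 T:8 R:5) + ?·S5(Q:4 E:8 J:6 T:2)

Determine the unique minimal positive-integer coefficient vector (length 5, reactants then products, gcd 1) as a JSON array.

Q: 4·4+6·3 = 34 | 1·8+3·6+2·4 = 34
E: 4·4+6·1 = 22 | 1·3+3·1+2·8 = 22
J: 4·7+6·1 = 34 | 1·7+3·5+2·6 = 34
T: 4·8+6·0 = 32 | 1·4+3·8+2·2 = 32
R: 4·4+6·0 = 16 | 1·1+3·5+2·0 = 16
gcd(4,6,1,3,2) = 1

Coefficients: [4, 6, 1, 3, 2]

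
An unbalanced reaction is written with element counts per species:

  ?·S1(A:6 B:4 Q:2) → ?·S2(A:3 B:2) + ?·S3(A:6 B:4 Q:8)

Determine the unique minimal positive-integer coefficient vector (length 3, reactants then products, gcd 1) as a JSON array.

Coefficients: [4, 6, 1]

A: 4·6 = 24 | 6·3+1·6 = 24
B: 4·4 = 16 | 6·2+1·4 = 16
Q: 4·2 = 8 | 6·0+1·8 = 8
gcd(4,6,1) = 1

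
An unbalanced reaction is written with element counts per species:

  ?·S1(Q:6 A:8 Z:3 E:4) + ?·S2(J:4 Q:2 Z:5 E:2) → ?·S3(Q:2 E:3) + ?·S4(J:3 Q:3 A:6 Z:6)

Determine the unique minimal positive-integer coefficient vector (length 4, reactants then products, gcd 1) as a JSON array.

Coefficients: [3, 3, 6, 4]

J: 3·0+3·4 = 12 | 6·0+4·3 = 12
Q: 3·6+3·2 = 24 | 6·2+4·3 = 24
A: 3·8+3·0 = 24 | 6·0+4·6 = 24
Z: 3·3+3·5 = 24 | 6·0+4·6 = 24
E: 3·4+3·2 = 18 | 6·3+4·0 = 18
gcd(3,3,6,4) = 1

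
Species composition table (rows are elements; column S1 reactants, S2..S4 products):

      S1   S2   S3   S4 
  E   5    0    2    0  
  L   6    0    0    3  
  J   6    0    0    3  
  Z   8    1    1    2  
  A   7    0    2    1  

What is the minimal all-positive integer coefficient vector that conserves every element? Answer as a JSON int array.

Coefficients: [2, 3, 5, 4]

E: 2·5 = 10 | 3·0+5·2+4·0 = 10
L: 2·6 = 12 | 3·0+5·0+4·3 = 12
J: 2·6 = 12 | 3·0+5·0+4·3 = 12
Z: 2·8 = 16 | 3·1+5·1+4·2 = 16
A: 2·7 = 14 | 3·0+5·2+4·1 = 14
gcd(2,3,5,4) = 1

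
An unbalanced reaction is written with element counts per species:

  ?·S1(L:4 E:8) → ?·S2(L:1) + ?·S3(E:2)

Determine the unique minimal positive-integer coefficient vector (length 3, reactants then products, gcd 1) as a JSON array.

L: 1·4 = 4 | 4·1+4·0 = 4
E: 1·8 = 8 | 4·0+4·2 = 8
gcd(1,4,4) = 1

Coefficients: [1, 4, 4]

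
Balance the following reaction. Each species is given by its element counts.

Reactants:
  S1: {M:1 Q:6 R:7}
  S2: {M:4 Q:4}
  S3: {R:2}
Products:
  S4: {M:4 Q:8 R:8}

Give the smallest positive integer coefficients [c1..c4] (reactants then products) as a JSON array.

M: 4·1+4·4+6·0 = 20 | 5·4 = 20
Q: 4·6+4·4+6·0 = 40 | 5·8 = 40
R: 4·7+4·0+6·2 = 40 | 5·8 = 40
gcd(4,4,6,5) = 1

Coefficients: [4, 4, 6, 5]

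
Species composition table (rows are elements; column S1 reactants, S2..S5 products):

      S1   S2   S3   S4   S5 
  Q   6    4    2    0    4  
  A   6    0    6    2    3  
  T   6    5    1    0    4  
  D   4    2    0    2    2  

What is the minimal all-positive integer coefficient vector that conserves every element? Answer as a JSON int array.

Coefficients: [5, 1, 1, 3, 6]

Q: 5·6 = 30 | 1·4+1·2+3·0+6·4 = 30
A: 5·6 = 30 | 1·0+1·6+3·2+6·3 = 30
T: 5·6 = 30 | 1·5+1·1+3·0+6·4 = 30
D: 5·4 = 20 | 1·2+1·0+3·2+6·2 = 20
gcd(5,1,1,3,6) = 1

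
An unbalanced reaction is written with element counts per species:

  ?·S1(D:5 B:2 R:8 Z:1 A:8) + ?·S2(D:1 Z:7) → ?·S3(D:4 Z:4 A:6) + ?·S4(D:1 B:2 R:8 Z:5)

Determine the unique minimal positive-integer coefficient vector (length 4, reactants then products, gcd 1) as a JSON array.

Coefficients: [3, 4, 4, 3]

D: 3·5+4·1 = 19 | 4·4+3·1 = 19
B: 3·2+4·0 = 6 | 4·0+3·2 = 6
R: 3·8+4·0 = 24 | 4·0+3·8 = 24
Z: 3·1+4·7 = 31 | 4·4+3·5 = 31
A: 3·8+4·0 = 24 | 4·6+3·0 = 24
gcd(3,4,4,3) = 1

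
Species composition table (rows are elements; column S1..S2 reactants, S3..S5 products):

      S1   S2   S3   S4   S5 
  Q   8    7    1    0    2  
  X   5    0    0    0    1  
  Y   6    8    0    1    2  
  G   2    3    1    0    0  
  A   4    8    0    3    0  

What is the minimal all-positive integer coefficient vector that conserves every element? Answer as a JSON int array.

Q: 1·8+1·7 = 15 | 5·1+4·0+5·2 = 15
X: 1·5+1·0 = 5 | 5·0+4·0+5·1 = 5
Y: 1·6+1·8 = 14 | 5·0+4·1+5·2 = 14
G: 1·2+1·3 = 5 | 5·1+4·0+5·0 = 5
A: 1·4+1·8 = 12 | 5·0+4·3+5·0 = 12
gcd(1,1,5,4,5) = 1

Coefficients: [1, 1, 5, 4, 5]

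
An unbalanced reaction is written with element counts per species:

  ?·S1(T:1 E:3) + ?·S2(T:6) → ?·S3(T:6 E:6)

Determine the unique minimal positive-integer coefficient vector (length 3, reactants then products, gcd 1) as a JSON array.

T: 6·1+2·6 = 18 | 3·6 = 18
E: 6·3+2·0 = 18 | 3·6 = 18
gcd(6,2,3) = 1

Coefficients: [6, 2, 3]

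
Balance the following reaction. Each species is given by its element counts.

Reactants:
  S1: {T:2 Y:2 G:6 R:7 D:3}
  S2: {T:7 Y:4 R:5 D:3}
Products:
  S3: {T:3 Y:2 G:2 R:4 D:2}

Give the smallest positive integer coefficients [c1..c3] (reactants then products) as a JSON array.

T: 1·2+1·7 = 9 | 3·3 = 9
Y: 1·2+1·4 = 6 | 3·2 = 6
G: 1·6+1·0 = 6 | 3·2 = 6
R: 1·7+1·5 = 12 | 3·4 = 12
D: 1·3+1·3 = 6 | 3·2 = 6
gcd(1,1,3) = 1

Coefficients: [1, 1, 3]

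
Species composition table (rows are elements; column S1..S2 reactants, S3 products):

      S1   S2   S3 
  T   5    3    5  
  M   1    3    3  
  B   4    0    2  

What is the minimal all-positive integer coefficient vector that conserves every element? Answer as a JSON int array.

Coefficients: [3, 5, 6]

T: 3·5+5·3 = 30 | 6·5 = 30
M: 3·1+5·3 = 18 | 6·3 = 18
B: 3·4+5·0 = 12 | 6·2 = 12
gcd(3,5,6) = 1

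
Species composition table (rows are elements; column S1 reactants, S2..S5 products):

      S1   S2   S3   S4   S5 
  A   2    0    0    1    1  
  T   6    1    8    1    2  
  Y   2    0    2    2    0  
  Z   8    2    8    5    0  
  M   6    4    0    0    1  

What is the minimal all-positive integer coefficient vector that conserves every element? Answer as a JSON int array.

A: 5·2 = 10 | 6·0+1·0+4·1+6·1 = 10
T: 5·6 = 30 | 6·1+1·8+4·1+6·2 = 30
Y: 5·2 = 10 | 6·0+1·2+4·2+6·0 = 10
Z: 5·8 = 40 | 6·2+1·8+4·5+6·0 = 40
M: 5·6 = 30 | 6·4+1·0+4·0+6·1 = 30
gcd(5,6,1,4,6) = 1

Coefficients: [5, 6, 1, 4, 6]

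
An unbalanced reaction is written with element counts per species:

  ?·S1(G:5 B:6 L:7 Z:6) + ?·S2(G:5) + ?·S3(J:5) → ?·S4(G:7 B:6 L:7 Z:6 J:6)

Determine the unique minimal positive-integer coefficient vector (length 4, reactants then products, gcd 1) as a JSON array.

Coefficients: [5, 2, 6, 5]

G: 5·5+2·5+6·0 = 35 | 5·7 = 35
B: 5·6+2·0+6·0 = 30 | 5·6 = 30
L: 5·7+2·0+6·0 = 35 | 5·7 = 35
Z: 5·6+2·0+6·0 = 30 | 5·6 = 30
J: 5·0+2·0+6·5 = 30 | 5·6 = 30
gcd(5,2,6,5) = 1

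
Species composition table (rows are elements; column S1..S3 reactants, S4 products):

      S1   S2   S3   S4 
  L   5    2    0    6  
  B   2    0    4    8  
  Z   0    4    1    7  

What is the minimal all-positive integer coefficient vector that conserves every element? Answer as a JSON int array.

L: 2·5+4·2+5·0 = 18 | 3·6 = 18
B: 2·2+4·0+5·4 = 24 | 3·8 = 24
Z: 2·0+4·4+5·1 = 21 | 3·7 = 21
gcd(2,4,5,3) = 1

Coefficients: [2, 4, 5, 3]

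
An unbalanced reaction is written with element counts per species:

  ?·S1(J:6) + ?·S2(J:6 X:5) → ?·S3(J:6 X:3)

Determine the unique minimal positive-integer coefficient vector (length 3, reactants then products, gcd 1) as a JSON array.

Coefficients: [2, 3, 5]

J: 2·6+3·6 = 30 | 5·6 = 30
X: 2·0+3·5 = 15 | 5·3 = 15
gcd(2,3,5) = 1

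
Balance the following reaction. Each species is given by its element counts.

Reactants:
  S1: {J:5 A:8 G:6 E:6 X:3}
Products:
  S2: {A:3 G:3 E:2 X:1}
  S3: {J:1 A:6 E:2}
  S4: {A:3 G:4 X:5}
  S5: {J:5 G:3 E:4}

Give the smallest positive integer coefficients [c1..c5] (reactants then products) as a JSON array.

J: 6·5 = 30 | 3·0+5·1+3·0+5·5 = 30
A: 6·8 = 48 | 3·3+5·6+3·3+5·0 = 48
G: 6·6 = 36 | 3·3+5·0+3·4+5·3 = 36
E: 6·6 = 36 | 3·2+5·2+3·0+5·4 = 36
X: 6·3 = 18 | 3·1+5·0+3·5+5·0 = 18
gcd(6,3,5,3,5) = 1

Coefficients: [6, 3, 5, 3, 5]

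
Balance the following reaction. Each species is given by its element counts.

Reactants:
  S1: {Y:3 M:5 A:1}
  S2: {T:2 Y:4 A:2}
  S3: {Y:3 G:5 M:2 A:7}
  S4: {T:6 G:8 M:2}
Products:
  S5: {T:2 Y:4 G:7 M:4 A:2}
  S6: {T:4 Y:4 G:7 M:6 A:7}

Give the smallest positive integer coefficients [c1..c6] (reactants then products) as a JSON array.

Coefficients: [6, 1, 6, 5, 4, 6]

T: 6·0+1·2+6·0+5·6 = 32 | 4·2+6·4 = 32
Y: 6·3+1·4+6·3+5·0 = 40 | 4·4+6·4 = 40
G: 6·0+1·0+6·5+5·8 = 70 | 4·7+6·7 = 70
M: 6·5+1·0+6·2+5·2 = 52 | 4·4+6·6 = 52
A: 6·1+1·2+6·7+5·0 = 50 | 4·2+6·7 = 50
gcd(6,1,6,5,4,6) = 1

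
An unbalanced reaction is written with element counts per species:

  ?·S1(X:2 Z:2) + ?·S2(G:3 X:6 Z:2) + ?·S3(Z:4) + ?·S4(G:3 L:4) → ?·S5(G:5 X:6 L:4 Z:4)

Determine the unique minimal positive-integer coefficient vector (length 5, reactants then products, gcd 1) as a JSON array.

G: 6·0+4·3+1·0+6·3 = 30 | 6·5 = 30
X: 6·2+4·6+1·0+6·0 = 36 | 6·6 = 36
L: 6·0+4·0+1·0+6·4 = 24 | 6·4 = 24
Z: 6·2+4·2+1·4+6·0 = 24 | 6·4 = 24
gcd(6,4,1,6,6) = 1

Coefficients: [6, 4, 1, 6, 6]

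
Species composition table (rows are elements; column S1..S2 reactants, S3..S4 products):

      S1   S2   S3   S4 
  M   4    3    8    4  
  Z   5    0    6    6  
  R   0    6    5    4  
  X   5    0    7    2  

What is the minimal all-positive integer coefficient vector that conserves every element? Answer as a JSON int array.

M: 6·4+4·3 = 36 | 4·8+1·4 = 36
Z: 6·5+4·0 = 30 | 4·6+1·6 = 30
R: 6·0+4·6 = 24 | 4·5+1·4 = 24
X: 6·5+4·0 = 30 | 4·7+1·2 = 30
gcd(6,4,4,1) = 1

Coefficients: [6, 4, 4, 1]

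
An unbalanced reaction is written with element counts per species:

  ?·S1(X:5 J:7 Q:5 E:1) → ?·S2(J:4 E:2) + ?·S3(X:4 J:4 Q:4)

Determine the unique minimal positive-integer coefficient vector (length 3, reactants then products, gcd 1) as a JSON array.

Coefficients: [4, 2, 5]

X: 4·5 = 20 | 2·0+5·4 = 20
J: 4·7 = 28 | 2·4+5·4 = 28
Q: 4·5 = 20 | 2·0+5·4 = 20
E: 4·1 = 4 | 2·2+5·0 = 4
gcd(4,2,5) = 1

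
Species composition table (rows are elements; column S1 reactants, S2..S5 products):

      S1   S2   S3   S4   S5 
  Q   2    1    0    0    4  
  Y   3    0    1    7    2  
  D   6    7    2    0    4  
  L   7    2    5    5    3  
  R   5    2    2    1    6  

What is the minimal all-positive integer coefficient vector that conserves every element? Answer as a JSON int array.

Q: 5·2 = 10 | 2·1+4·0+1·0+2·4 = 10
Y: 5·3 = 15 | 2·0+4·1+1·7+2·2 = 15
D: 5·6 = 30 | 2·7+4·2+1·0+2·4 = 30
L: 5·7 = 35 | 2·2+4·5+1·5+2·3 = 35
R: 5·5 = 25 | 2·2+4·2+1·1+2·6 = 25
gcd(5,2,4,1,2) = 1

Coefficients: [5, 2, 4, 1, 2]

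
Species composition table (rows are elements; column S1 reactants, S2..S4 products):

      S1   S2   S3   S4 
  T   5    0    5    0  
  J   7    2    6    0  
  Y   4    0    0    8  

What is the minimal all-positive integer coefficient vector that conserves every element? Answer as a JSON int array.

Coefficients: [2, 1, 2, 1]

T: 2·5 = 10 | 1·0+2·5+1·0 = 10
J: 2·7 = 14 | 1·2+2·6+1·0 = 14
Y: 2·4 = 8 | 1·0+2·0+1·8 = 8
gcd(2,1,2,1) = 1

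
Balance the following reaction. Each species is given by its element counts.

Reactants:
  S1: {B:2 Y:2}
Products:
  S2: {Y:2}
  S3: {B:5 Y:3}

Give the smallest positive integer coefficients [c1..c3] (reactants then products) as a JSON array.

B: 5·2 = 10 | 2·0+2·5 = 10
Y: 5·2 = 10 | 2·2+2·3 = 10
gcd(5,2,2) = 1

Coefficients: [5, 2, 2]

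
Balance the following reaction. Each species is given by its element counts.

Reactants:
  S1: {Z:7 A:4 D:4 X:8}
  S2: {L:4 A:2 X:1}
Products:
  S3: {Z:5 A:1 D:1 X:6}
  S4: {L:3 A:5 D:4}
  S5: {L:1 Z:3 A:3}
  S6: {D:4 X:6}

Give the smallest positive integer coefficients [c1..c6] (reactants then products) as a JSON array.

L: 5·0+2·4 = 8 | 4·0+1·3+5·1+3·0 = 8
Z: 5·7+2·0 = 35 | 4·5+1·0+5·3+3·0 = 35
A: 5·4+2·2 = 24 | 4·1+1·5+5·3+3·0 = 24
D: 5·4+2·0 = 20 | 4·1+1·4+5·0+3·4 = 20
X: 5·8+2·1 = 42 | 4·6+1·0+5·0+3·6 = 42
gcd(5,2,4,1,5,3) = 1

Coefficients: [5, 2, 4, 1, 5, 3]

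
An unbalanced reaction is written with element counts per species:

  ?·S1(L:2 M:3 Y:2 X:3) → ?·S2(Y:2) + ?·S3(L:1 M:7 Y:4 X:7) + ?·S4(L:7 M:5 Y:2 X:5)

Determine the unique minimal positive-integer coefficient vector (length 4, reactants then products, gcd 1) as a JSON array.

Coefficients: [4, 1, 1, 1]

L: 4·2 = 8 | 1·0+1·1+1·7 = 8
M: 4·3 = 12 | 1·0+1·7+1·5 = 12
Y: 4·2 = 8 | 1·2+1·4+1·2 = 8
X: 4·3 = 12 | 1·0+1·7+1·5 = 12
gcd(4,1,1,1) = 1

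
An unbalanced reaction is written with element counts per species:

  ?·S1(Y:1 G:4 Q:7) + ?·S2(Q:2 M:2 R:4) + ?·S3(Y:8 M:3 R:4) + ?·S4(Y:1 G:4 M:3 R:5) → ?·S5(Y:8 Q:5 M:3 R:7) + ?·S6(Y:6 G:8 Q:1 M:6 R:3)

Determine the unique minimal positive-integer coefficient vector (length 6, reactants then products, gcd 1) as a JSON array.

Y: 3·1+3·0+6·8+1·1 = 52 | 5·8+2·6 = 52
G: 3·4+3·0+6·0+1·4 = 16 | 5·0+2·8 = 16
Q: 3·7+3·2+6·0+1·0 = 27 | 5·5+2·1 = 27
M: 3·0+3·2+6·3+1·3 = 27 | 5·3+2·6 = 27
R: 3·0+3·4+6·4+1·5 = 41 | 5·7+2·3 = 41
gcd(3,3,6,1,5,2) = 1

Coefficients: [3, 3, 6, 1, 5, 2]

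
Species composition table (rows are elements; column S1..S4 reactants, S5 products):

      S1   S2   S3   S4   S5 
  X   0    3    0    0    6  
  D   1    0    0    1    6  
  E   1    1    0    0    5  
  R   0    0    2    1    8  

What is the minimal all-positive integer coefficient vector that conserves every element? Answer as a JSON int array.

X: 6·0+4·3+5·0+6·0 = 12 | 2·6 = 12
D: 6·1+4·0+5·0+6·1 = 12 | 2·6 = 12
E: 6·1+4·1+5·0+6·0 = 10 | 2·5 = 10
R: 6·0+4·0+5·2+6·1 = 16 | 2·8 = 16
gcd(6,4,5,6,2) = 1

Coefficients: [6, 4, 5, 6, 2]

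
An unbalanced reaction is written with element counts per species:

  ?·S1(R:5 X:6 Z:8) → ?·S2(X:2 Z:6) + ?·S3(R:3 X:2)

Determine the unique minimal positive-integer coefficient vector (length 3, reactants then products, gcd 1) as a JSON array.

R: 3·5 = 15 | 4·0+5·3 = 15
X: 3·6 = 18 | 4·2+5·2 = 18
Z: 3·8 = 24 | 4·6+5·0 = 24
gcd(3,4,5) = 1

Coefficients: [3, 4, 5]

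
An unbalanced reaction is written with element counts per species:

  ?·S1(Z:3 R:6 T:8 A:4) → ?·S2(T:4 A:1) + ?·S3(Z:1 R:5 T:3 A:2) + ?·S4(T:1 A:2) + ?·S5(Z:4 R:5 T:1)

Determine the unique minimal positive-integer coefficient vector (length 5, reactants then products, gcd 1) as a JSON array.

Z: 5·3 = 15 | 6·0+3·1+4·0+3·4 = 15
R: 5·6 = 30 | 6·0+3·5+4·0+3·5 = 30
T: 5·8 = 40 | 6·4+3·3+4·1+3·1 = 40
A: 5·4 = 20 | 6·1+3·2+4·2+3·0 = 20
gcd(5,6,3,4,3) = 1

Coefficients: [5, 6, 3, 4, 3]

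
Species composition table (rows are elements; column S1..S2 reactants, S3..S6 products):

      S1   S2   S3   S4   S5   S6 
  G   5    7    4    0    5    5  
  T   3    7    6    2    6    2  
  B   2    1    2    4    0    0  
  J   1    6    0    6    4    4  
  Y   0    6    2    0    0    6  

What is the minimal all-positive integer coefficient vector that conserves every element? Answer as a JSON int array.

Coefficients: [2, 6, 3, 1, 3, 5]

G: 2·5+6·7 = 52 | 3·4+1·0+3·5+5·5 = 52
T: 2·3+6·7 = 48 | 3·6+1·2+3·6+5·2 = 48
B: 2·2+6·1 = 10 | 3·2+1·4+3·0+5·0 = 10
J: 2·1+6·6 = 38 | 3·0+1·6+3·4+5·4 = 38
Y: 2·0+6·6 = 36 | 3·2+1·0+3·0+5·6 = 36
gcd(2,6,3,1,3,5) = 1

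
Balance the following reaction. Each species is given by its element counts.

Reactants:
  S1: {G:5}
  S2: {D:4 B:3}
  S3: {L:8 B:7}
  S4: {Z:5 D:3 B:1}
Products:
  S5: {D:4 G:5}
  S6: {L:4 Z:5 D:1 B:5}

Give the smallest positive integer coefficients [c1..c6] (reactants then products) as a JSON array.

Coefficients: [4, 1, 3, 6, 4, 6]

L: 4·0+1·0+3·8+6·0 = 24 | 4·0+6·4 = 24
Z: 4·0+1·0+3·0+6·5 = 30 | 4·0+6·5 = 30
D: 4·0+1·4+3·0+6·3 = 22 | 4·4+6·1 = 22
G: 4·5+1·0+3·0+6·0 = 20 | 4·5+6·0 = 20
B: 4·0+1·3+3·7+6·1 = 30 | 4·0+6·5 = 30
gcd(4,1,3,6,4,6) = 1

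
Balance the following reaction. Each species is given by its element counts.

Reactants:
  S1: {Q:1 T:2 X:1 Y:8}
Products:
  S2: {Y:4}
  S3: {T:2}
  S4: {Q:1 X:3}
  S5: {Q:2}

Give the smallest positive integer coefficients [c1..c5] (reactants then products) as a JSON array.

Coefficients: [3, 6, 3, 1, 1]

Q: 3·1 = 3 | 6·0+3·0+1·1+1·2 = 3
T: 3·2 = 6 | 6·0+3·2+1·0+1·0 = 6
X: 3·1 = 3 | 6·0+3·0+1·3+1·0 = 3
Y: 3·8 = 24 | 6·4+3·0+1·0+1·0 = 24
gcd(3,6,3,1,1) = 1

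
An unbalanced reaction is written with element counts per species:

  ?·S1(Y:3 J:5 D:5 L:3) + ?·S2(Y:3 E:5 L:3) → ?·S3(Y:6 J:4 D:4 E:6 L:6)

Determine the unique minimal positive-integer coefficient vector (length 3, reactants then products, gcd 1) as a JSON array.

Coefficients: [4, 6, 5]

Y: 4·3+6·3 = 30 | 5·6 = 30
J: 4·5+6·0 = 20 | 5·4 = 20
D: 4·5+6·0 = 20 | 5·4 = 20
E: 4·0+6·5 = 30 | 5·6 = 30
L: 4·3+6·3 = 30 | 5·6 = 30
gcd(4,6,5) = 1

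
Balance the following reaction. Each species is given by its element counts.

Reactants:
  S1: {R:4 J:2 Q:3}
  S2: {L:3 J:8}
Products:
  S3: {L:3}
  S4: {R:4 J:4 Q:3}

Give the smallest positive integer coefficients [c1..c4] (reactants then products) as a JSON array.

L: 4·0+1·3 = 3 | 1·3+4·0 = 3
R: 4·4+1·0 = 16 | 1·0+4·4 = 16
J: 4·2+1·8 = 16 | 1·0+4·4 = 16
Q: 4·3+1·0 = 12 | 1·0+4·3 = 12
gcd(4,1,1,4) = 1

Coefficients: [4, 1, 1, 4]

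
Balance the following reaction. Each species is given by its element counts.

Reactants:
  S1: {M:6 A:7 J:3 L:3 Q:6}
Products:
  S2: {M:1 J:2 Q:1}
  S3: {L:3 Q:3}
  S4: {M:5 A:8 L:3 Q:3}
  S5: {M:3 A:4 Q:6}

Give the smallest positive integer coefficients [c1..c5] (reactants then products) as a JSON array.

M: 4·6 = 24 | 6·1+1·0+3·5+1·3 = 24
A: 4·7 = 28 | 6·0+1·0+3·8+1·4 = 28
J: 4·3 = 12 | 6·2+1·0+3·0+1·0 = 12
L: 4·3 = 12 | 6·0+1·3+3·3+1·0 = 12
Q: 4·6 = 24 | 6·1+1·3+3·3+1·6 = 24
gcd(4,6,1,3,1) = 1

Coefficients: [4, 6, 1, 3, 1]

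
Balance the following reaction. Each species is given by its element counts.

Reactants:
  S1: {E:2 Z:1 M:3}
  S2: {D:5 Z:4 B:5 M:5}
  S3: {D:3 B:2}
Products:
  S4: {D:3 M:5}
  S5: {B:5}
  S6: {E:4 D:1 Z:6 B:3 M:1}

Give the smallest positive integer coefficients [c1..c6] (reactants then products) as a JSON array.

Coefficients: [6, 3, 2, 6, 2, 3]

E: 6·2+3·0+2·0 = 12 | 6·0+2·0+3·4 = 12
D: 6·0+3·5+2·3 = 21 | 6·3+2·0+3·1 = 21
Z: 6·1+3·4+2·0 = 18 | 6·0+2·0+3·6 = 18
B: 6·0+3·5+2·2 = 19 | 6·0+2·5+3·3 = 19
M: 6·3+3·5+2·0 = 33 | 6·5+2·0+3·1 = 33
gcd(6,3,2,6,2,3) = 1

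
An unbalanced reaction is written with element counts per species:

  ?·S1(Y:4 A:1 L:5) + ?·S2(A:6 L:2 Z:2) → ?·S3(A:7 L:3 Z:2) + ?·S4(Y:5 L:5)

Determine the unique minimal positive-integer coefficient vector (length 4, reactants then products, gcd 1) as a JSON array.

Y: 5·4+5·0 = 20 | 5·0+4·5 = 20
A: 5·1+5·6 = 35 | 5·7+4·0 = 35
L: 5·5+5·2 = 35 | 5·3+4·5 = 35
Z: 5·0+5·2 = 10 | 5·2+4·0 = 10
gcd(5,5,5,4) = 1

Coefficients: [5, 5, 5, 4]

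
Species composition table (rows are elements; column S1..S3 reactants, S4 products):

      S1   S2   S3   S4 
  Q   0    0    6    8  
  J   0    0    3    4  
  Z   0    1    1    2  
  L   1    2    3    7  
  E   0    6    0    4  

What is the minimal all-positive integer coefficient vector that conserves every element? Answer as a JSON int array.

Coefficients: [5, 2, 4, 3]

Q: 5·0+2·0+4·6 = 24 | 3·8 = 24
J: 5·0+2·0+4·3 = 12 | 3·4 = 12
Z: 5·0+2·1+4·1 = 6 | 3·2 = 6
L: 5·1+2·2+4·3 = 21 | 3·7 = 21
E: 5·0+2·6+4·0 = 12 | 3·4 = 12
gcd(5,2,4,3) = 1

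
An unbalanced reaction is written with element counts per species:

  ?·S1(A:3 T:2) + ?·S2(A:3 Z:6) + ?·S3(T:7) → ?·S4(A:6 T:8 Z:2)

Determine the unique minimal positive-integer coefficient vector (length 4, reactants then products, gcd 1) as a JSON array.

Coefficients: [5, 1, 2, 3]

A: 5·3+1·3+2·0 = 18 | 3·6 = 18
T: 5·2+1·0+2·7 = 24 | 3·8 = 24
Z: 5·0+1·6+2·0 = 6 | 3·2 = 6
gcd(5,1,2,3) = 1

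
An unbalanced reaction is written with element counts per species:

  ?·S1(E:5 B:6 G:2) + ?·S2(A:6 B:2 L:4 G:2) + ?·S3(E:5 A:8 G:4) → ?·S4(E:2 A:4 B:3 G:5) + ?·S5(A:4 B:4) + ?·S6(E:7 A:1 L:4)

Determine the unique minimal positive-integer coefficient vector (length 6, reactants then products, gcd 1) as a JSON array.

Coefficients: [5, 4, 3, 6, 5, 4]

E: 5·5+4·0+3·5 = 40 | 6·2+5·0+4·7 = 40
A: 5·0+4·6+3·8 = 48 | 6·4+5·4+4·1 = 48
B: 5·6+4·2+3·0 = 38 | 6·3+5·4+4·0 = 38
L: 5·0+4·4+3·0 = 16 | 6·0+5·0+4·4 = 16
G: 5·2+4·2+3·4 = 30 | 6·5+5·0+4·0 = 30
gcd(5,4,3,6,5,4) = 1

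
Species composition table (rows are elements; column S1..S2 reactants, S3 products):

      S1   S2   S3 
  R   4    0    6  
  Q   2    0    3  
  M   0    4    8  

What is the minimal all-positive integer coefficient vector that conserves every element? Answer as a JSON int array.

R: 3·4+4·0 = 12 | 2·6 = 12
Q: 3·2+4·0 = 6 | 2·3 = 6
M: 3·0+4·4 = 16 | 2·8 = 16
gcd(3,4,2) = 1

Coefficients: [3, 4, 2]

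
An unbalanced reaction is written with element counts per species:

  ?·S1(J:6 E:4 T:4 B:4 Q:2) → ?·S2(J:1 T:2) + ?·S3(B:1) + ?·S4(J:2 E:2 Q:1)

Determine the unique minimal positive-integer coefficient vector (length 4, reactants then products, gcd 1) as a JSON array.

J: 1·6 = 6 | 2·1+4·0+2·2 = 6
E: 1·4 = 4 | 2·0+4·0+2·2 = 4
T: 1·4 = 4 | 2·2+4·0+2·0 = 4
B: 1·4 = 4 | 2·0+4·1+2·0 = 4
Q: 1·2 = 2 | 2·0+4·0+2·1 = 2
gcd(1,2,4,2) = 1

Coefficients: [1, 2, 4, 2]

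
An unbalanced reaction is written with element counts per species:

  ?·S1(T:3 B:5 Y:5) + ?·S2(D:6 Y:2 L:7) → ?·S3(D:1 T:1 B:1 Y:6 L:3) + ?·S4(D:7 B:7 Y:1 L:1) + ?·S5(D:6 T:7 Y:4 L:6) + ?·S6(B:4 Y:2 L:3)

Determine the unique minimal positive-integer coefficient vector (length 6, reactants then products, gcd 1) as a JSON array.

D: 6·0+5·6 = 30 | 4·1+2·7+2·6+3·0 = 30
T: 6·3+5·0 = 18 | 4·1+2·0+2·7+3·0 = 18
B: 6·5+5·0 = 30 | 4·1+2·7+2·0+3·4 = 30
Y: 6·5+5·2 = 40 | 4·6+2·1+2·4+3·2 = 40
L: 6·0+5·7 = 35 | 4·3+2·1+2·6+3·3 = 35
gcd(6,5,4,2,2,3) = 1

Coefficients: [6, 5, 4, 2, 2, 3]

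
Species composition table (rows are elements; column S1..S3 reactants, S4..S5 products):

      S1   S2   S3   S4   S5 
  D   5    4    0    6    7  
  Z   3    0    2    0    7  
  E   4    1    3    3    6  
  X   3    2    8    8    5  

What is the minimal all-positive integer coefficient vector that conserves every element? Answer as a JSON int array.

D: 1·5+5·4+2·0 = 25 | 3·6+1·7 = 25
Z: 1·3+5·0+2·2 = 7 | 3·0+1·7 = 7
E: 1·4+5·1+2·3 = 15 | 3·3+1·6 = 15
X: 1·3+5·2+2·8 = 29 | 3·8+1·5 = 29
gcd(1,5,2,3,1) = 1

Coefficients: [1, 5, 2, 3, 1]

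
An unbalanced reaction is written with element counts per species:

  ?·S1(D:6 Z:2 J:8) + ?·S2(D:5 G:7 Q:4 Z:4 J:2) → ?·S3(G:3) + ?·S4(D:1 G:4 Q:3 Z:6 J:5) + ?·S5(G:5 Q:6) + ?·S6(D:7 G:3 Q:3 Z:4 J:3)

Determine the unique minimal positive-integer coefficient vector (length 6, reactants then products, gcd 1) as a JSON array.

Coefficients: [1, 6, 6, 1, 1, 5]

D: 1·6+6·5 = 36 | 6·0+1·1+1·0+5·7 = 36
G: 1·0+6·7 = 42 | 6·3+1·4+1·5+5·3 = 42
Q: 1·0+6·4 = 24 | 6·0+1·3+1·6+5·3 = 24
Z: 1·2+6·4 = 26 | 6·0+1·6+1·0+5·4 = 26
J: 1·8+6·2 = 20 | 6·0+1·5+1·0+5·3 = 20
gcd(1,6,6,1,1,5) = 1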